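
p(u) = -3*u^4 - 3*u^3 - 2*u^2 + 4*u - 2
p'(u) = -12*u^3 - 9*u^2 - 4*u + 4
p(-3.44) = -337.41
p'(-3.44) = 399.75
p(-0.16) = -2.68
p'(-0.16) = 4.46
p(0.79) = -2.74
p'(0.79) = -10.69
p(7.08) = -8676.59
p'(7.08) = -4734.20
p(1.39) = -19.56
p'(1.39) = -51.18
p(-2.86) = -160.34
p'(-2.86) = 222.55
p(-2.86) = -160.34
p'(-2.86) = 222.55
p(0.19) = -1.34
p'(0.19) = 2.83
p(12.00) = -67634.00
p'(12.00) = -22076.00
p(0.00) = -2.00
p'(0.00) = 4.00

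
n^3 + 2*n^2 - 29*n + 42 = (n - 3)*(n - 2)*(n + 7)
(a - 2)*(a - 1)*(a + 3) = a^3 - 7*a + 6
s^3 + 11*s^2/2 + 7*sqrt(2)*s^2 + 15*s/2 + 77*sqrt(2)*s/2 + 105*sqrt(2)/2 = (s + 5/2)*(s + 3)*(s + 7*sqrt(2))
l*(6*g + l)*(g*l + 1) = 6*g^2*l^2 + g*l^3 + 6*g*l + l^2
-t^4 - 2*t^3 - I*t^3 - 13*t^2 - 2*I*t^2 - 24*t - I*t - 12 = (t - 3*I)*(t + 4*I)*(I*t + I)^2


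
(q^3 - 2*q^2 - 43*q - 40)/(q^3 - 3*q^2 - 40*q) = (q + 1)/q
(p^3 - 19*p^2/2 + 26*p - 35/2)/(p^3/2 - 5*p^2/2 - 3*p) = (-2*p^3 + 19*p^2 - 52*p + 35)/(p*(-p^2 + 5*p + 6))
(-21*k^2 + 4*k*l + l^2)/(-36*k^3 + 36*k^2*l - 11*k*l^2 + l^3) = (7*k + l)/(12*k^2 - 8*k*l + l^2)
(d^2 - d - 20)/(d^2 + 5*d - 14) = (d^2 - d - 20)/(d^2 + 5*d - 14)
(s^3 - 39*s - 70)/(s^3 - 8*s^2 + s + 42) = (s + 5)/(s - 3)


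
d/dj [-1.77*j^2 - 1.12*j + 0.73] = -3.54*j - 1.12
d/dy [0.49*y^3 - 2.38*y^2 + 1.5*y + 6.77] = 1.47*y^2 - 4.76*y + 1.5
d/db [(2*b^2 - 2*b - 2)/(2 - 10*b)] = (-5*b^2 + 2*b - 6)/(25*b^2 - 10*b + 1)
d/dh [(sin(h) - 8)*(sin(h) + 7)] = sin(2*h) - cos(h)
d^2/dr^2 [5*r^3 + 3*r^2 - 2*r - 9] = 30*r + 6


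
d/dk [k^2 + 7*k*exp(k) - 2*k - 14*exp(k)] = 7*k*exp(k) + 2*k - 7*exp(k) - 2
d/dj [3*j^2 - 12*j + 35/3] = 6*j - 12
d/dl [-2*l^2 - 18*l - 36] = -4*l - 18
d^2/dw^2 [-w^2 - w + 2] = -2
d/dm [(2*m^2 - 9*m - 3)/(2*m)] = 1 + 3/(2*m^2)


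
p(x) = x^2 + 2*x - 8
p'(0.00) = 2.00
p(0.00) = -8.00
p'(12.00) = 26.00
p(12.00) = 160.00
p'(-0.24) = 1.52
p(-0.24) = -8.42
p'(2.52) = 7.04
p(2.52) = 3.39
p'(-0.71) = 0.58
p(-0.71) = -8.92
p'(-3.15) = -4.30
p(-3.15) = -4.38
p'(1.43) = 4.86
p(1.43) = -3.10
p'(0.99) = 3.98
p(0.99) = -5.04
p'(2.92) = 7.84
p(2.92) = 6.37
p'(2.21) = 6.42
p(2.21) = 1.30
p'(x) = 2*x + 2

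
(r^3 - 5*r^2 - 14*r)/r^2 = r - 5 - 14/r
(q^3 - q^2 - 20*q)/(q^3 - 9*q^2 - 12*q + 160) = q/(q - 8)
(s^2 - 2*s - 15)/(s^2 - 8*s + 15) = (s + 3)/(s - 3)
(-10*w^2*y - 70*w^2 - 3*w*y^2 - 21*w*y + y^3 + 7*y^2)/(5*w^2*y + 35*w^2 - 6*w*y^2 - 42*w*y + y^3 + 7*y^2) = (2*w + y)/(-w + y)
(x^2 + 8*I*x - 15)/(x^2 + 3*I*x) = (x + 5*I)/x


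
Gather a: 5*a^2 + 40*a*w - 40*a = 5*a^2 + a*(40*w - 40)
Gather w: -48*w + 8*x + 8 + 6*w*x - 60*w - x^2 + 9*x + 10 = w*(6*x - 108) - x^2 + 17*x + 18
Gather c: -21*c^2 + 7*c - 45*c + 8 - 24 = -21*c^2 - 38*c - 16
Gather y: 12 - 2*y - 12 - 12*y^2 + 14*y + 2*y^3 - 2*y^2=2*y^3 - 14*y^2 + 12*y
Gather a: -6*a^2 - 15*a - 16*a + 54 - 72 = -6*a^2 - 31*a - 18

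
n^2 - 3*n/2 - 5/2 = (n - 5/2)*(n + 1)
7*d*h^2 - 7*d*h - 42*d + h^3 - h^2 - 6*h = (7*d + h)*(h - 3)*(h + 2)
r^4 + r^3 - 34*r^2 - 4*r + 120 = (r - 5)*(r - 2)*(r + 2)*(r + 6)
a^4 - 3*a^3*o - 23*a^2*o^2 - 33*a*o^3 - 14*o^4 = (a - 7*o)*(a + o)^2*(a + 2*o)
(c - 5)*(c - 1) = c^2 - 6*c + 5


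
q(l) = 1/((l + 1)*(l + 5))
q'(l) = -1/((l + 1)*(l + 5)^2) - 1/((l + 1)^2*(l + 5))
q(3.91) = 0.02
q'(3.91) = -0.01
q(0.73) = 0.10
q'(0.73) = -0.08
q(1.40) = 0.07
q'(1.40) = -0.04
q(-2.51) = -0.27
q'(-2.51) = -0.07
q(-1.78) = -0.40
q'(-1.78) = -0.39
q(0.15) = 0.17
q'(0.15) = -0.18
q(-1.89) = -0.36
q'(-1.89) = -0.29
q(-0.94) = 4.11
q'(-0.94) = -69.43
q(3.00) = 0.03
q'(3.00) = -0.01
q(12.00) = 0.00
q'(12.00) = 0.00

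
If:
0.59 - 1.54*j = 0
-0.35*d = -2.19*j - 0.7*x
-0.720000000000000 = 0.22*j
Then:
No Solution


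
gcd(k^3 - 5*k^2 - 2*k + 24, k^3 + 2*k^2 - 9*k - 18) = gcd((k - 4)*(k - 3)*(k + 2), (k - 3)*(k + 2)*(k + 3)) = k^2 - k - 6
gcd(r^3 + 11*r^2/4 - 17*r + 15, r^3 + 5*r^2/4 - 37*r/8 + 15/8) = r - 5/4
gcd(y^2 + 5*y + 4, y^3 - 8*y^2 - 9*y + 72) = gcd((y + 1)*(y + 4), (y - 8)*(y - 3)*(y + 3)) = 1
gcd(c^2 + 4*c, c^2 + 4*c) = c^2 + 4*c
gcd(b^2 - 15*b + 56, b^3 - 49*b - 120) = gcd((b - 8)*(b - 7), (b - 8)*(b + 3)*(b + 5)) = b - 8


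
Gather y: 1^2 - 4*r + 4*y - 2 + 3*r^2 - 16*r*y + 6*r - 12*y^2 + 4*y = 3*r^2 + 2*r - 12*y^2 + y*(8 - 16*r) - 1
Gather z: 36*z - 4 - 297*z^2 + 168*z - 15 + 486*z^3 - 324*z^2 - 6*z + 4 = 486*z^3 - 621*z^2 + 198*z - 15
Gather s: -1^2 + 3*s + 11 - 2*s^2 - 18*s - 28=-2*s^2 - 15*s - 18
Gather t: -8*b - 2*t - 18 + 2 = -8*b - 2*t - 16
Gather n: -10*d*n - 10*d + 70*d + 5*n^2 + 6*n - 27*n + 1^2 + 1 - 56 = 60*d + 5*n^2 + n*(-10*d - 21) - 54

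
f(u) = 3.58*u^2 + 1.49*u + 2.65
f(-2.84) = 27.29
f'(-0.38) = -1.23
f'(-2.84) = -18.84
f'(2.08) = 16.38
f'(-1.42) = -8.68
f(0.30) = 3.42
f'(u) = 7.16*u + 1.49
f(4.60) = 85.26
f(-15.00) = 785.80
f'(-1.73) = -10.90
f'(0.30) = 3.64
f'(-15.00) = -105.91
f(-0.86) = 4.02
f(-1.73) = 10.79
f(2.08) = 21.24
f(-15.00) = 785.80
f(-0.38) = 2.60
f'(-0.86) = -4.67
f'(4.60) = 34.43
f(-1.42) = 7.75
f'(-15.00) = -105.91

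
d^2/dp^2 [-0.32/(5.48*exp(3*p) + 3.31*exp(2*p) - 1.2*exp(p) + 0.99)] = ((15.7824*exp(2*p) + 4.2368*exp(p) - 0.384)*(5.48*exp(3*p) + 3.31*exp(2*p) - 1.2*exp(p) + 0.99) - 0.32*(16.44*exp(2*p) + 6.62*exp(p) - 1.2)*(32.88*exp(2*p) + 13.24*exp(p) - 2.4)*exp(p))*exp(p)/(5.48*exp(3*p) + 3.31*exp(2*p) - 1.2*exp(p) + 0.99)^3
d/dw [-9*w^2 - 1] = -18*w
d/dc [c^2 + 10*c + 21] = 2*c + 10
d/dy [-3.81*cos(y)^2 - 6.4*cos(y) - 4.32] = (7.62*cos(y) + 6.4)*sin(y)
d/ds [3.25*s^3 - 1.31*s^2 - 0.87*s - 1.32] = 9.75*s^2 - 2.62*s - 0.87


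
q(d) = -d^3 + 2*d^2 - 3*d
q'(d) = -3*d^2 + 4*d - 3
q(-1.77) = 17.12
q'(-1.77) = -19.48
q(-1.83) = 18.32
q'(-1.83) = -20.37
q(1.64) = -3.95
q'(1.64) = -4.51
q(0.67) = -1.41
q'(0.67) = -1.67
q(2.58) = -11.60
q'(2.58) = -12.65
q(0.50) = -1.12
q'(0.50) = -1.75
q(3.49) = -28.62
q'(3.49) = -25.58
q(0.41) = -0.96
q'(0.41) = -1.86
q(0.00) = 0.00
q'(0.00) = -3.00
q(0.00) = 0.00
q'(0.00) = -3.00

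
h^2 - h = h*(h - 1)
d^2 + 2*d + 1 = (d + 1)^2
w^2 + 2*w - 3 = (w - 1)*(w + 3)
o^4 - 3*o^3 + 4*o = o*(o - 2)^2*(o + 1)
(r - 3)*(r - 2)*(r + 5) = r^3 - 19*r + 30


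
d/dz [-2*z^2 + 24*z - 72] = 24 - 4*z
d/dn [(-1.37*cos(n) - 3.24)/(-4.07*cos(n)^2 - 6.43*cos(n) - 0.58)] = (5.5759*cos(n)^2 + 26.3736*cos(n) + 20.0386)*sin(n)/(16.5649*cos(n)^4 + 52.3402*cos(n)^3 + 46.0661*cos(n)^2 + 7.4588*cos(n) + 0.3364)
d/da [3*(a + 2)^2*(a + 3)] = 3*(a + 2)*(3*a + 8)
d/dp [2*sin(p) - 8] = 2*cos(p)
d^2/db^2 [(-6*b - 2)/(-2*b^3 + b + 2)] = 4*(-(3*b + 1)*(6*b^2 - 1)^2 + 3*(-6*b^2 - 2*b*(3*b + 1) + 1)*(-2*b^3 + b + 2))/(-2*b^3 + b + 2)^3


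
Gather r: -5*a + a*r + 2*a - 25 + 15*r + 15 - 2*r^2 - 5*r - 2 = -3*a - 2*r^2 + r*(a + 10) - 12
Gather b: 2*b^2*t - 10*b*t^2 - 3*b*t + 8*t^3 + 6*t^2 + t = 2*b^2*t + b*(-10*t^2 - 3*t) + 8*t^3 + 6*t^2 + t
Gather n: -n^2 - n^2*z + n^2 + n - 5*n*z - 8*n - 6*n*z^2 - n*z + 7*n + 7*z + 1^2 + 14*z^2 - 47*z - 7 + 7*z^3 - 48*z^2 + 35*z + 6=-n^2*z + n*(-6*z^2 - 6*z) + 7*z^3 - 34*z^2 - 5*z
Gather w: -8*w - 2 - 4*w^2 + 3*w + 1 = -4*w^2 - 5*w - 1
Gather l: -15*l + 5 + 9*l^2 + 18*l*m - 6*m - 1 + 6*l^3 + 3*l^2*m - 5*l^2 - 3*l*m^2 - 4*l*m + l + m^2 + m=6*l^3 + l^2*(3*m + 4) + l*(-3*m^2 + 14*m - 14) + m^2 - 5*m + 4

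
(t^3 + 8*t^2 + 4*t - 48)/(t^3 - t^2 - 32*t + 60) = (t + 4)/(t - 5)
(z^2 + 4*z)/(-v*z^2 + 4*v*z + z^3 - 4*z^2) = (z + 4)/(-v*z + 4*v + z^2 - 4*z)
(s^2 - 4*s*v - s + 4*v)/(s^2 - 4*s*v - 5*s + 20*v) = (s - 1)/(s - 5)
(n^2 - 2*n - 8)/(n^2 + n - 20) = (n + 2)/(n + 5)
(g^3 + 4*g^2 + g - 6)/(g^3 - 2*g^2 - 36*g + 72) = (g^3 + 4*g^2 + g - 6)/(g^3 - 2*g^2 - 36*g + 72)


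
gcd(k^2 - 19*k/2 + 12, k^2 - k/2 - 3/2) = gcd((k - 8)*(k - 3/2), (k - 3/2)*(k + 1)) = k - 3/2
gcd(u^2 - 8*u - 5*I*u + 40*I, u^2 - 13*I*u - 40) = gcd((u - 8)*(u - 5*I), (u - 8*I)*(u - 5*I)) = u - 5*I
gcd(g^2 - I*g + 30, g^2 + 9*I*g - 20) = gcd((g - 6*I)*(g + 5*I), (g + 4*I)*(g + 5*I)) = g + 5*I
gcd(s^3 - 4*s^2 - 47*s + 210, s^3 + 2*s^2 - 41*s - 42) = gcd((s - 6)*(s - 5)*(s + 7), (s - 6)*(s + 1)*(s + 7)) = s^2 + s - 42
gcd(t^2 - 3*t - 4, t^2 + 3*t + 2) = t + 1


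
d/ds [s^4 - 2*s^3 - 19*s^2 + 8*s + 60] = 4*s^3 - 6*s^2 - 38*s + 8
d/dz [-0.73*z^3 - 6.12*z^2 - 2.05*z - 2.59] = -2.19*z^2 - 12.24*z - 2.05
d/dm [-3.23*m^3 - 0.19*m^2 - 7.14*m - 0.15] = -9.69*m^2 - 0.38*m - 7.14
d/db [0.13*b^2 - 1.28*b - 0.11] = 0.26*b - 1.28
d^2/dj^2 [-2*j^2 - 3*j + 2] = -4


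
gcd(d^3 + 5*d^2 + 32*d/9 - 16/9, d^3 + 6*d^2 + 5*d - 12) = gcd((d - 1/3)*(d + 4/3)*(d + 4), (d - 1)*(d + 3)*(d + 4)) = d + 4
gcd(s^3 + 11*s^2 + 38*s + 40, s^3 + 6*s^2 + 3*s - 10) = s^2 + 7*s + 10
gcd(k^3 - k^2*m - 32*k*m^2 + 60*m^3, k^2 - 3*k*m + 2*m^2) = k - 2*m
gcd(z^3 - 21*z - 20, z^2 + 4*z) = z + 4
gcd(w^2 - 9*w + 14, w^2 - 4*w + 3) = 1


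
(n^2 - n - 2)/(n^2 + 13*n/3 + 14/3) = 3*(n^2 - n - 2)/(3*n^2 + 13*n + 14)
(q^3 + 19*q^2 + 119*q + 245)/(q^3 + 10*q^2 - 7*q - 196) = (q + 5)/(q - 4)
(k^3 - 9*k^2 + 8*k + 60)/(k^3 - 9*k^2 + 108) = (k^2 - 3*k - 10)/(k^2 - 3*k - 18)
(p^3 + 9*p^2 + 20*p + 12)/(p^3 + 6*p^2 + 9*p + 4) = (p^2 + 8*p + 12)/(p^2 + 5*p + 4)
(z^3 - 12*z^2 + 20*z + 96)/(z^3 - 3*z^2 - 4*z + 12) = (z^2 - 14*z + 48)/(z^2 - 5*z + 6)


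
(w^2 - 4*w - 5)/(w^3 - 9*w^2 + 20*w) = (w + 1)/(w*(w - 4))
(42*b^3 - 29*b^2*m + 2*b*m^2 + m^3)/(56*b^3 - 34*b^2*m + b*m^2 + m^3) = (3*b - m)/(4*b - m)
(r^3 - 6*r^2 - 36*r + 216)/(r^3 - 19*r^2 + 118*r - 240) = (r^2 - 36)/(r^2 - 13*r + 40)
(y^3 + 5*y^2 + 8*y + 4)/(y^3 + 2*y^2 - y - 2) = (y + 2)/(y - 1)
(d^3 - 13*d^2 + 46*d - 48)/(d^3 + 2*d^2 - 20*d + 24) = (d^2 - 11*d + 24)/(d^2 + 4*d - 12)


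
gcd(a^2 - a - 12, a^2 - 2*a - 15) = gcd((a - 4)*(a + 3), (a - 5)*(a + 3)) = a + 3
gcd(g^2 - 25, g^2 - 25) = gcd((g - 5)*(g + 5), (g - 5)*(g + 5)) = g^2 - 25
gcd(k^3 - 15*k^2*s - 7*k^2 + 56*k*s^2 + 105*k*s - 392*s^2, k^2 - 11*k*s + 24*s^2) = -k + 8*s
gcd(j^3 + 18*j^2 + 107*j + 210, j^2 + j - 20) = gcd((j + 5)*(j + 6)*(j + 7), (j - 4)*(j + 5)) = j + 5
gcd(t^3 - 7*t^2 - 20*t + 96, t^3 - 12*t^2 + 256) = t^2 - 4*t - 32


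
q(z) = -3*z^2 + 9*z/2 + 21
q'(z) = 9/2 - 6*z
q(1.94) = 18.44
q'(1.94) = -7.14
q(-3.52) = -32.01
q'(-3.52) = 25.62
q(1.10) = 22.32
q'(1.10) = -2.10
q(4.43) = -17.94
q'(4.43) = -22.08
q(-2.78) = -14.70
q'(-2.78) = 21.18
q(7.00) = -94.50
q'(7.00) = -37.50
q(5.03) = -32.27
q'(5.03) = -25.68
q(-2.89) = -17.06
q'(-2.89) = 21.84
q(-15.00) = -721.50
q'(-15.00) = 94.50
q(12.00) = -357.00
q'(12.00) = -67.50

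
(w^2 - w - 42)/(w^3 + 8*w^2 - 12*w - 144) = (w - 7)/(w^2 + 2*w - 24)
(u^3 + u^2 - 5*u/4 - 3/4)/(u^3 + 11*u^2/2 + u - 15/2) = (u + 1/2)/(u + 5)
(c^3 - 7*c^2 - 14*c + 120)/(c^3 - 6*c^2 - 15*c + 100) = (c - 6)/(c - 5)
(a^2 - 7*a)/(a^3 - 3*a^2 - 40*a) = (7 - a)/(-a^2 + 3*a + 40)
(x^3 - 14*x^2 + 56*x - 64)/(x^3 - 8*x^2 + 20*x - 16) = (x - 8)/(x - 2)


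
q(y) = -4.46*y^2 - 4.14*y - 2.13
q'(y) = -8.92*y - 4.14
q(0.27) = -3.57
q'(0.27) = -6.55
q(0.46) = -4.98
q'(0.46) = -8.24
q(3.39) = -67.42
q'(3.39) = -34.38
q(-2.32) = -16.53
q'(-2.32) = 16.55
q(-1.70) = -7.98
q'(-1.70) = 11.02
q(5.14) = -141.24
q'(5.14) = -49.99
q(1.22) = -13.82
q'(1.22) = -15.02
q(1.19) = -13.37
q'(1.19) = -14.75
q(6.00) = -187.53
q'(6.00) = -57.66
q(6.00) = -187.53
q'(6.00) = -57.66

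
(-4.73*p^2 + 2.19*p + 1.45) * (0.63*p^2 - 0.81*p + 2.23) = -2.9799*p^4 + 5.211*p^3 - 11.4083*p^2 + 3.7092*p + 3.2335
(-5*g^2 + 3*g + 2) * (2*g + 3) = -10*g^3 - 9*g^2 + 13*g + 6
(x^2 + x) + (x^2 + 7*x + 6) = 2*x^2 + 8*x + 6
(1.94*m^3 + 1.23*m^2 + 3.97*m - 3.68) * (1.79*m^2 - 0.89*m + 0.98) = 3.4726*m^5 + 0.4751*m^4 + 7.9128*m^3 - 8.9151*m^2 + 7.1658*m - 3.6064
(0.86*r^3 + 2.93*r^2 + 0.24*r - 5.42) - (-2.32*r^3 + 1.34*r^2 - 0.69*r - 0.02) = 3.18*r^3 + 1.59*r^2 + 0.93*r - 5.4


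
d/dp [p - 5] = 1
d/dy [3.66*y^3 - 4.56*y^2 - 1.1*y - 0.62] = 10.98*y^2 - 9.12*y - 1.1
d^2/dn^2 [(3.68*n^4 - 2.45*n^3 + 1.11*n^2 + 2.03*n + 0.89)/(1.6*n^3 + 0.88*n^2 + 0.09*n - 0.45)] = (2.8421709430404e-14*n^8 - 1.4210854715202e-14*n^7 + 17.222144*n^6 + 50.943936*n^5 + 13.798368*n^4 + 29.25759*n^3 + 34.618566*n^2 + 6.114258*n + 1.333278)/(4.096*n^9 + 6.7584*n^8 + 4.40832*n^7 - 2.014208*n^6 - 3.553632*n^5 - 1.412856*n^4 + 0.758889*n^3 + 0.523665*n^2 + 0.054675*n - 0.091125)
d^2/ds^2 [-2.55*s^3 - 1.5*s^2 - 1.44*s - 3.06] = -15.3*s - 3.0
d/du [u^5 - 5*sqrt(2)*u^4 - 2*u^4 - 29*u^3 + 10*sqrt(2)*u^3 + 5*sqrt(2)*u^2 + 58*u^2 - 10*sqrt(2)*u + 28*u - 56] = 5*u^4 - 20*sqrt(2)*u^3 - 8*u^3 - 87*u^2 + 30*sqrt(2)*u^2 + 10*sqrt(2)*u + 116*u - 10*sqrt(2) + 28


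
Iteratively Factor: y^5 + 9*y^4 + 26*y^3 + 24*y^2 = (y)*(y^4 + 9*y^3 + 26*y^2 + 24*y) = y*(y + 2)*(y^3 + 7*y^2 + 12*y) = y*(y + 2)*(y + 3)*(y^2 + 4*y) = y^2*(y + 2)*(y + 3)*(y + 4)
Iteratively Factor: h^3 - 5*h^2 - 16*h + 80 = (h - 4)*(h^2 - h - 20) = (h - 4)*(h + 4)*(h - 5)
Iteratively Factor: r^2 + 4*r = (r + 4)*(r)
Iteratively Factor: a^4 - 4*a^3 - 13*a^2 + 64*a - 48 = (a - 1)*(a^3 - 3*a^2 - 16*a + 48) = (a - 4)*(a - 1)*(a^2 + a - 12) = (a - 4)*(a - 3)*(a - 1)*(a + 4)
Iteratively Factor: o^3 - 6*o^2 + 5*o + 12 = (o - 3)*(o^2 - 3*o - 4) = (o - 4)*(o - 3)*(o + 1)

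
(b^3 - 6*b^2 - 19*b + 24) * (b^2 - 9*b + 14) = b^5 - 15*b^4 + 49*b^3 + 111*b^2 - 482*b + 336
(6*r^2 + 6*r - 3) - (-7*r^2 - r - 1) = 13*r^2 + 7*r - 2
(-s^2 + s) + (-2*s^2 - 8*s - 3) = -3*s^2 - 7*s - 3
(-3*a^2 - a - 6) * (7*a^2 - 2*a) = -21*a^4 - a^3 - 40*a^2 + 12*a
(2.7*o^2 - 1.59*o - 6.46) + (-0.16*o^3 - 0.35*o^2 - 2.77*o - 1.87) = -0.16*o^3 + 2.35*o^2 - 4.36*o - 8.33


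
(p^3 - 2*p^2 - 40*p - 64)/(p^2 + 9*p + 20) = (p^2 - 6*p - 16)/(p + 5)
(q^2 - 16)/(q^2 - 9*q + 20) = (q + 4)/(q - 5)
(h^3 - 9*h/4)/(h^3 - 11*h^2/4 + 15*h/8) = 2*(2*h + 3)/(4*h - 5)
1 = 1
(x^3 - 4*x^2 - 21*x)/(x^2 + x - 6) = x*(x - 7)/(x - 2)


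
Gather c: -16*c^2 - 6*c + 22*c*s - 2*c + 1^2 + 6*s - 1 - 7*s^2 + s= -16*c^2 + c*(22*s - 8) - 7*s^2 + 7*s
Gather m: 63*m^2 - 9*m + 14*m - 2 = 63*m^2 + 5*m - 2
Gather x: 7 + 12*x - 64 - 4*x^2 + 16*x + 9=-4*x^2 + 28*x - 48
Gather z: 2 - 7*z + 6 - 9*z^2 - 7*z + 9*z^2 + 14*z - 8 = 0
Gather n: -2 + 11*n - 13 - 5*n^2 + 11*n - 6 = -5*n^2 + 22*n - 21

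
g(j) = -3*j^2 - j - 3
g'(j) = -6*j - 1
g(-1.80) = -10.92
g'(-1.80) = 9.80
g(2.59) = -25.71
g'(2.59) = -16.54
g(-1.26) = -6.50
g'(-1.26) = 6.56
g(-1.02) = -5.10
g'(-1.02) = 5.12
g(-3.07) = -28.20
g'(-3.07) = 17.42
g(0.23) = -3.39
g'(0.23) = -2.38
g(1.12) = -7.88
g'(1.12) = -7.72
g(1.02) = -7.14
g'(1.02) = -7.12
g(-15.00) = -663.00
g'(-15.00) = 89.00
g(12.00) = -447.00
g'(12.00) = -73.00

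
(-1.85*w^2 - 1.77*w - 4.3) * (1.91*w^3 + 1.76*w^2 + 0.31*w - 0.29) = -3.5335*w^5 - 6.6367*w^4 - 11.9017*w^3 - 7.5802*w^2 - 0.8197*w + 1.247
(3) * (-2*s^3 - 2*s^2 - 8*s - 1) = -6*s^3 - 6*s^2 - 24*s - 3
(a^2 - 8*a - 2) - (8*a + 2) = a^2 - 16*a - 4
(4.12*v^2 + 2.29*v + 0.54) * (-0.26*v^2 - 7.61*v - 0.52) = -1.0712*v^4 - 31.9486*v^3 - 19.7097*v^2 - 5.3002*v - 0.2808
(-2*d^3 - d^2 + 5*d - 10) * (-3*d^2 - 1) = 6*d^5 + 3*d^4 - 13*d^3 + 31*d^2 - 5*d + 10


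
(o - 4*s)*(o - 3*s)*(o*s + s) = o^3*s - 7*o^2*s^2 + o^2*s + 12*o*s^3 - 7*o*s^2 + 12*s^3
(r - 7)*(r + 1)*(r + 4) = r^3 - 2*r^2 - 31*r - 28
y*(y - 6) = y^2 - 6*y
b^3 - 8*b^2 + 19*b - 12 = (b - 4)*(b - 3)*(b - 1)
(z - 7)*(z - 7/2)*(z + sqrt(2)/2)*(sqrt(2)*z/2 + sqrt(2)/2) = sqrt(2)*z^4/2 - 19*sqrt(2)*z^3/4 + z^3/2 - 19*z^2/4 + 7*sqrt(2)*z^2 + 7*z + 49*sqrt(2)*z/4 + 49/4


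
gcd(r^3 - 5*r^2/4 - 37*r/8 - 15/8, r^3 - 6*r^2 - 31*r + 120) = r - 3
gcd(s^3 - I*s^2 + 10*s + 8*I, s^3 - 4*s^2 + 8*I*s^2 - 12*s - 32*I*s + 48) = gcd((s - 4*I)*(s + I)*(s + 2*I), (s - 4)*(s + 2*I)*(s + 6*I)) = s + 2*I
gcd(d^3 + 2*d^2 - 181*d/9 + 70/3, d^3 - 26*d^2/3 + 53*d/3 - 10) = d - 5/3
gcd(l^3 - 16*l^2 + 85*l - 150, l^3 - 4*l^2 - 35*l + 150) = l^2 - 10*l + 25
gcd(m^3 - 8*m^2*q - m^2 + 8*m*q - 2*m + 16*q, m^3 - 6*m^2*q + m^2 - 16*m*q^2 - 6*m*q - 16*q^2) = -m^2 + 8*m*q - m + 8*q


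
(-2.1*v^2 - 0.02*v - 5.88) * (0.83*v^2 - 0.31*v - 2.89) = -1.743*v^4 + 0.6344*v^3 + 1.1948*v^2 + 1.8806*v + 16.9932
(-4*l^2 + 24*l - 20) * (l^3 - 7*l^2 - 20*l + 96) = -4*l^5 + 52*l^4 - 108*l^3 - 724*l^2 + 2704*l - 1920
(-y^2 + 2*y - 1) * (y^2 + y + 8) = -y^4 + y^3 - 7*y^2 + 15*y - 8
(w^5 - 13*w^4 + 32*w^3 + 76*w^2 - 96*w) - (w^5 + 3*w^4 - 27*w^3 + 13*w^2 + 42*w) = -16*w^4 + 59*w^3 + 63*w^2 - 138*w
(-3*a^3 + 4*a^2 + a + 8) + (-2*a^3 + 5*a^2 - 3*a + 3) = -5*a^3 + 9*a^2 - 2*a + 11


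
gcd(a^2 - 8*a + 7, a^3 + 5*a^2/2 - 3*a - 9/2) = 1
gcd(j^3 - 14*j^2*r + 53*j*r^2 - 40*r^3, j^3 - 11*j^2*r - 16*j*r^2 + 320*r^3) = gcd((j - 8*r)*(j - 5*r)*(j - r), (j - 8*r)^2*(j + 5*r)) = -j + 8*r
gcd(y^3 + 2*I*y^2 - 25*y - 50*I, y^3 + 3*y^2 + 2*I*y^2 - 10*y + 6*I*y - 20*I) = y^2 + y*(5 + 2*I) + 10*I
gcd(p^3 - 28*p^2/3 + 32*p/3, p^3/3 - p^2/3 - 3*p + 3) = 1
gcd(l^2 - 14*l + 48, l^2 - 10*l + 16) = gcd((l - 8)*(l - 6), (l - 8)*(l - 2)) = l - 8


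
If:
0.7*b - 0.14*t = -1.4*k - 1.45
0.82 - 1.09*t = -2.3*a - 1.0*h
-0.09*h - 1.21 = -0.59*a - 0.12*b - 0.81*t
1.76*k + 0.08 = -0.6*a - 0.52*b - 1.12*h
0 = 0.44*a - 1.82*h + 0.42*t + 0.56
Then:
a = 0.13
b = -1.51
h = 0.73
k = -0.11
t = 1.70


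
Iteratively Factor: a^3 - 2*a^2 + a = (a - 1)*(a^2 - a) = a*(a - 1)*(a - 1)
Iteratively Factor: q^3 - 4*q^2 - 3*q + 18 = (q + 2)*(q^2 - 6*q + 9) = (q - 3)*(q + 2)*(q - 3)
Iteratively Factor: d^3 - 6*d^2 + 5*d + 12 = (d + 1)*(d^2 - 7*d + 12) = (d - 4)*(d + 1)*(d - 3)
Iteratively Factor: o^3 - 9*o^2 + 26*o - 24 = (o - 4)*(o^2 - 5*o + 6) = (o - 4)*(o - 3)*(o - 2)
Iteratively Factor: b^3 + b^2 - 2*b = (b + 2)*(b^2 - b) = (b - 1)*(b + 2)*(b)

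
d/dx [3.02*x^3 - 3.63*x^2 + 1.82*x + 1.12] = 9.06*x^2 - 7.26*x + 1.82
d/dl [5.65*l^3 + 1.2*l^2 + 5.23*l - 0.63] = 16.95*l^2 + 2.4*l + 5.23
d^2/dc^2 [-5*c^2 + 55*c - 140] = -10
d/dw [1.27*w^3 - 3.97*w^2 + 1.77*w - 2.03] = 3.81*w^2 - 7.94*w + 1.77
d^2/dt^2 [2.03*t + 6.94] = 0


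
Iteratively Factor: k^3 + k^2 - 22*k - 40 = (k + 2)*(k^2 - k - 20) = (k + 2)*(k + 4)*(k - 5)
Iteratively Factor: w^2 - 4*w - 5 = (w - 5)*(w + 1)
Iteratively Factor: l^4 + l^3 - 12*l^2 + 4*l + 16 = (l + 4)*(l^3 - 3*l^2 + 4) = (l - 2)*(l + 4)*(l^2 - l - 2) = (l - 2)^2*(l + 4)*(l + 1)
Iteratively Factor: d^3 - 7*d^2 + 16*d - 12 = (d - 2)*(d^2 - 5*d + 6) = (d - 3)*(d - 2)*(d - 2)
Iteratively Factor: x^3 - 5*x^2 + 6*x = (x - 3)*(x^2 - 2*x) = (x - 3)*(x - 2)*(x)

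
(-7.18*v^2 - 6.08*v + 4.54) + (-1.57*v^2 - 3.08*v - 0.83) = -8.75*v^2 - 9.16*v + 3.71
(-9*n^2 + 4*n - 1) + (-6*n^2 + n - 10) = -15*n^2 + 5*n - 11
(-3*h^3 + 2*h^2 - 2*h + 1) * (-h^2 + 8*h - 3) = 3*h^5 - 26*h^4 + 27*h^3 - 23*h^2 + 14*h - 3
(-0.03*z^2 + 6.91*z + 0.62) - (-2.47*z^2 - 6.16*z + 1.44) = 2.44*z^2 + 13.07*z - 0.82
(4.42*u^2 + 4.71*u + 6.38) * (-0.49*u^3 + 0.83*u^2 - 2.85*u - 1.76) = -2.1658*u^5 + 1.3607*u^4 - 11.8139*u^3 - 15.9073*u^2 - 26.4726*u - 11.2288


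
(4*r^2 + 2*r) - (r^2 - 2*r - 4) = 3*r^2 + 4*r + 4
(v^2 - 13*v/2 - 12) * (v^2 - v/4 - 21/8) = v^4 - 27*v^3/4 - 13*v^2 + 321*v/16 + 63/2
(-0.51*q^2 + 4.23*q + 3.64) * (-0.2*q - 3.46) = 0.102*q^3 + 0.9186*q^2 - 15.3638*q - 12.5944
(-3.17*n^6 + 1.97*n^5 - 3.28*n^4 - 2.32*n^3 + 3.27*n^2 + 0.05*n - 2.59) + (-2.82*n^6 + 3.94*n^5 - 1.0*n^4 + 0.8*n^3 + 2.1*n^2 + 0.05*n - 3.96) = -5.99*n^6 + 5.91*n^5 - 4.28*n^4 - 1.52*n^3 + 5.37*n^2 + 0.1*n - 6.55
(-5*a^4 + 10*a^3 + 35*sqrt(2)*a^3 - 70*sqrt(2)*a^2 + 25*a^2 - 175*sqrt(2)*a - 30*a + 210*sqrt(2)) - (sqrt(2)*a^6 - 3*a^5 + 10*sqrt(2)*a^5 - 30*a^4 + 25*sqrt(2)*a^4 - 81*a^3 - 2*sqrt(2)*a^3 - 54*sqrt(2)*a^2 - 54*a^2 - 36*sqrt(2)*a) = -sqrt(2)*a^6 - 10*sqrt(2)*a^5 + 3*a^5 - 25*sqrt(2)*a^4 + 25*a^4 + 37*sqrt(2)*a^3 + 91*a^3 - 16*sqrt(2)*a^2 + 79*a^2 - 139*sqrt(2)*a - 30*a + 210*sqrt(2)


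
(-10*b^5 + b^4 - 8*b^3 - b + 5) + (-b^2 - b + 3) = -10*b^5 + b^4 - 8*b^3 - b^2 - 2*b + 8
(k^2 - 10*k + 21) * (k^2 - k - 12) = k^4 - 11*k^3 + 19*k^2 + 99*k - 252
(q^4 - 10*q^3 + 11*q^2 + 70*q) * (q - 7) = q^5 - 17*q^4 + 81*q^3 - 7*q^2 - 490*q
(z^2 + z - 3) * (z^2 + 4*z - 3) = z^4 + 5*z^3 - 2*z^2 - 15*z + 9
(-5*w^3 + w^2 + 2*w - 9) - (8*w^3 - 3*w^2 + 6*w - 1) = -13*w^3 + 4*w^2 - 4*w - 8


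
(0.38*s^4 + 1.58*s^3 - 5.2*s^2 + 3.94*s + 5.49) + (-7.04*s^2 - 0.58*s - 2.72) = 0.38*s^4 + 1.58*s^3 - 12.24*s^2 + 3.36*s + 2.77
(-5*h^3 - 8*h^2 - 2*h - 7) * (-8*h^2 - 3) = 40*h^5 + 64*h^4 + 31*h^3 + 80*h^2 + 6*h + 21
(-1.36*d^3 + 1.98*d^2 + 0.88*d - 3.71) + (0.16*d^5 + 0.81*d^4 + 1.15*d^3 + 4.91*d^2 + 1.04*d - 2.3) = 0.16*d^5 + 0.81*d^4 - 0.21*d^3 + 6.89*d^2 + 1.92*d - 6.01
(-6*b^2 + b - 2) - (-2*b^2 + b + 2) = -4*b^2 - 4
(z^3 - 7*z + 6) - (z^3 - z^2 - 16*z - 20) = z^2 + 9*z + 26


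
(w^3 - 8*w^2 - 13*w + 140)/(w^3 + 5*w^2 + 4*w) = (w^2 - 12*w + 35)/(w*(w + 1))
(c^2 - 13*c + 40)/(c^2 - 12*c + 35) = (c - 8)/(c - 7)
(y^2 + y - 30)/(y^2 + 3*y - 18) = (y - 5)/(y - 3)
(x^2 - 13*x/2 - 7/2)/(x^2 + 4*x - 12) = (2*x^2 - 13*x - 7)/(2*(x^2 + 4*x - 12))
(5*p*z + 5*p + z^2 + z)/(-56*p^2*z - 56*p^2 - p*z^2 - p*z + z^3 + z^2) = (5*p + z)/(-56*p^2 - p*z + z^2)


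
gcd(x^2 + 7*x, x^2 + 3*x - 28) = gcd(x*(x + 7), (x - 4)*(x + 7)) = x + 7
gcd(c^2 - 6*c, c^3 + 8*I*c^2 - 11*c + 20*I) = 1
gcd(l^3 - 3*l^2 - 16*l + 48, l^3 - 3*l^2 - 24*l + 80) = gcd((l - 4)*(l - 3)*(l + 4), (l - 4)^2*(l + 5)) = l - 4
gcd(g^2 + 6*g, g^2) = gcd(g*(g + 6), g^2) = g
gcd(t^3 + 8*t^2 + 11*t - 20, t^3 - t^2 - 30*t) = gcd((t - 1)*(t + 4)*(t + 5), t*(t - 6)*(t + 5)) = t + 5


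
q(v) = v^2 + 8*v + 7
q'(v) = 2*v + 8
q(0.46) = 10.89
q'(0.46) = 8.92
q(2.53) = 33.64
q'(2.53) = 13.06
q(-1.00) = 0.00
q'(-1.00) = 6.00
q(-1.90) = -4.59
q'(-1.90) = 4.20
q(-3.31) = -8.52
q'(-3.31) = 1.38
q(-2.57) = -6.96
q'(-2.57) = 2.86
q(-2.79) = -7.54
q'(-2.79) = 2.42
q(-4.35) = -8.88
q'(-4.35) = -0.70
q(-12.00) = 55.00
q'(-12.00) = -16.00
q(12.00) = 247.00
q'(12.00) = 32.00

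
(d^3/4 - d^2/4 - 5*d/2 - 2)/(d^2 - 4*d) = (d^2 + 3*d + 2)/(4*d)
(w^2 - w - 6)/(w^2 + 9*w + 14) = (w - 3)/(w + 7)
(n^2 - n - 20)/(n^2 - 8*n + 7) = (n^2 - n - 20)/(n^2 - 8*n + 7)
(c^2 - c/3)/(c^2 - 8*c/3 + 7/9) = 3*c/(3*c - 7)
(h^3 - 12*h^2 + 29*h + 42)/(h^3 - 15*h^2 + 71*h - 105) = (h^2 - 5*h - 6)/(h^2 - 8*h + 15)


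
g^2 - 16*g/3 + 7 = (g - 3)*(g - 7/3)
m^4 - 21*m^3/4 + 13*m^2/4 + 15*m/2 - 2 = (m - 4)*(m - 2)*(m - 1/4)*(m + 1)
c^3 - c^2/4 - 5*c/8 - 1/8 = (c - 1)*(c + 1/4)*(c + 1/2)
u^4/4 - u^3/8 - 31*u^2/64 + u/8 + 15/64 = (u/4 + 1/4)*(u - 5/4)*(u - 1)*(u + 3/4)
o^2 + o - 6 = (o - 2)*(o + 3)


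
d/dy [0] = 0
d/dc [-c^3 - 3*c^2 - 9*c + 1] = -3*c^2 - 6*c - 9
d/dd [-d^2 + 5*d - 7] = 5 - 2*d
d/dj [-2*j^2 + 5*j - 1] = 5 - 4*j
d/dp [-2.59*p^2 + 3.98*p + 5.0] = 3.98 - 5.18*p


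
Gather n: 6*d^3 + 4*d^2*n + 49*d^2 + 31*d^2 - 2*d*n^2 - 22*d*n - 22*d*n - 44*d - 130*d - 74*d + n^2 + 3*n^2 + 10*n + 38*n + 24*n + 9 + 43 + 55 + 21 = 6*d^3 + 80*d^2 - 248*d + n^2*(4 - 2*d) + n*(4*d^2 - 44*d + 72) + 128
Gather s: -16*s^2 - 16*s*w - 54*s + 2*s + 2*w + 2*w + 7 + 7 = -16*s^2 + s*(-16*w - 52) + 4*w + 14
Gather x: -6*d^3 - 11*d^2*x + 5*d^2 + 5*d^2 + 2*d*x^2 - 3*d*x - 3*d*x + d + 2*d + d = -6*d^3 + 10*d^2 + 2*d*x^2 + 4*d + x*(-11*d^2 - 6*d)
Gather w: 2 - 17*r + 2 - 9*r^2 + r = -9*r^2 - 16*r + 4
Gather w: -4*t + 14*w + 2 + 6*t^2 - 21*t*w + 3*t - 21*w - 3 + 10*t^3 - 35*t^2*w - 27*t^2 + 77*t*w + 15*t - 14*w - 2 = 10*t^3 - 21*t^2 + 14*t + w*(-35*t^2 + 56*t - 21) - 3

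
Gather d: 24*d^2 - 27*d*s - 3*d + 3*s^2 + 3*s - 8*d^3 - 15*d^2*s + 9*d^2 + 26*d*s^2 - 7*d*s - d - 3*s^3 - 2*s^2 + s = -8*d^3 + d^2*(33 - 15*s) + d*(26*s^2 - 34*s - 4) - 3*s^3 + s^2 + 4*s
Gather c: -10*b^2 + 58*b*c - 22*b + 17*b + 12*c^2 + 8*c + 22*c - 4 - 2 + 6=-10*b^2 - 5*b + 12*c^2 + c*(58*b + 30)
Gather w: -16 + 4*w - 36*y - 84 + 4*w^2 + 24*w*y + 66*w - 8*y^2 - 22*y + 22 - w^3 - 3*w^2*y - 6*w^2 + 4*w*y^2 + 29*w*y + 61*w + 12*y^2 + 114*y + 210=-w^3 + w^2*(-3*y - 2) + w*(4*y^2 + 53*y + 131) + 4*y^2 + 56*y + 132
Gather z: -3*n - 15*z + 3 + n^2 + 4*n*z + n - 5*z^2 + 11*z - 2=n^2 - 2*n - 5*z^2 + z*(4*n - 4) + 1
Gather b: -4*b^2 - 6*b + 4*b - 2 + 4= -4*b^2 - 2*b + 2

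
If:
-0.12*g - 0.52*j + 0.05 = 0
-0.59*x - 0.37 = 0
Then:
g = 0.416666666666667 - 4.33333333333333*j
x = -0.63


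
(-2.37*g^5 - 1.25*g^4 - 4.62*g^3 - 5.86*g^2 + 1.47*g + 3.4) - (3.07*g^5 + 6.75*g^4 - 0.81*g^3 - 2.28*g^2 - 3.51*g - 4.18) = -5.44*g^5 - 8.0*g^4 - 3.81*g^3 - 3.58*g^2 + 4.98*g + 7.58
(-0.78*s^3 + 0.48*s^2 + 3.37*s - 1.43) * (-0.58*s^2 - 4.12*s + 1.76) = 0.4524*s^5 + 2.9352*s^4 - 5.305*s^3 - 12.2102*s^2 + 11.8228*s - 2.5168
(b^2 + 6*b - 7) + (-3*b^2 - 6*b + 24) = 17 - 2*b^2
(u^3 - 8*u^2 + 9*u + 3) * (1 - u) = -u^4 + 9*u^3 - 17*u^2 + 6*u + 3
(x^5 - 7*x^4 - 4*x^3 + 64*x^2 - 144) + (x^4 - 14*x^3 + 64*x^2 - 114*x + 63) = x^5 - 6*x^4 - 18*x^3 + 128*x^2 - 114*x - 81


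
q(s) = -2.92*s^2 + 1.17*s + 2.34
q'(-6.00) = 36.21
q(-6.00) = -109.80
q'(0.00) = 1.17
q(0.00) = 2.34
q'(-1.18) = 8.06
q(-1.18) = -3.11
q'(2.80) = -15.18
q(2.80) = -17.28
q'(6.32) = -35.74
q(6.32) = -106.90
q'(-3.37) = 20.85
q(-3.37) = -34.77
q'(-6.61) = 39.77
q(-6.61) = -132.97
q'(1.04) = -4.90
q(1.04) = 0.40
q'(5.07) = -28.44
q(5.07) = -66.79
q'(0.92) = -4.20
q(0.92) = 0.94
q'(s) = 1.17 - 5.84*s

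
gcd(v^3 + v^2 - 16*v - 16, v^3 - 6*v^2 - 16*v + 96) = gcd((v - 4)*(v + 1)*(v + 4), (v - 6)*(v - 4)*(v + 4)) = v^2 - 16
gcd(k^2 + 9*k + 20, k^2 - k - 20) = k + 4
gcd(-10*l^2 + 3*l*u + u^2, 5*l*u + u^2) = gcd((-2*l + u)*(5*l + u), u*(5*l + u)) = 5*l + u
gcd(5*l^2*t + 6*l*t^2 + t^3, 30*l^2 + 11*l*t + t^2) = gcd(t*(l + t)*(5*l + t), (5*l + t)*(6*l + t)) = 5*l + t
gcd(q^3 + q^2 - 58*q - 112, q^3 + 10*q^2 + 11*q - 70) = q + 7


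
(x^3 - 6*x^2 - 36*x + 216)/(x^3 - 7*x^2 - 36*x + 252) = (x - 6)/(x - 7)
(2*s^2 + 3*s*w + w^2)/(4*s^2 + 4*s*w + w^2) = (s + w)/(2*s + w)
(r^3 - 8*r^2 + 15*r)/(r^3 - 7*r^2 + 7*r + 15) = r/(r + 1)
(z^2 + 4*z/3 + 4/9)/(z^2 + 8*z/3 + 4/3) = (z + 2/3)/(z + 2)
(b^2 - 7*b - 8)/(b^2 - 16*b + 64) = (b + 1)/(b - 8)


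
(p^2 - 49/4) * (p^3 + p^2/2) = p^5 + p^4/2 - 49*p^3/4 - 49*p^2/8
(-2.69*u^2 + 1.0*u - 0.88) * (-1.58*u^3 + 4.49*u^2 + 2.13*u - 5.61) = 4.2502*u^5 - 13.6581*u^4 + 0.150700000000001*u^3 + 13.2697*u^2 - 7.4844*u + 4.9368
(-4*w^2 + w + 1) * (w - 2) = -4*w^3 + 9*w^2 - w - 2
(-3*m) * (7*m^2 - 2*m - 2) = -21*m^3 + 6*m^2 + 6*m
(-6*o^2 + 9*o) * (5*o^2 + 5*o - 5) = -30*o^4 + 15*o^3 + 75*o^2 - 45*o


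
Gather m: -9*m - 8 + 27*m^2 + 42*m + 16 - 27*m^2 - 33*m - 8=0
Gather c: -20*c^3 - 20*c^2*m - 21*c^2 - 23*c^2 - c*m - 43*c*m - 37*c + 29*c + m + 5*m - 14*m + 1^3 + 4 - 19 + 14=-20*c^3 + c^2*(-20*m - 44) + c*(-44*m - 8) - 8*m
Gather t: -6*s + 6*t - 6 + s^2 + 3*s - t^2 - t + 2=s^2 - 3*s - t^2 + 5*t - 4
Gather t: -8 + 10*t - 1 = 10*t - 9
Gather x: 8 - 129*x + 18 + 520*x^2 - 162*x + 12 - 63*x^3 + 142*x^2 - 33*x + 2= -63*x^3 + 662*x^2 - 324*x + 40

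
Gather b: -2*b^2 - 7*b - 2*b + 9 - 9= -2*b^2 - 9*b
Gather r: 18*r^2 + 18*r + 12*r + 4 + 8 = 18*r^2 + 30*r + 12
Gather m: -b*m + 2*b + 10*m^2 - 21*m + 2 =2*b + 10*m^2 + m*(-b - 21) + 2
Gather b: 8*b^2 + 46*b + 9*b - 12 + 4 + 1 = 8*b^2 + 55*b - 7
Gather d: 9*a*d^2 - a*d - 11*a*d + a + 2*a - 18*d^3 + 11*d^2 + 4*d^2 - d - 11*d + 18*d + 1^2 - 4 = 3*a - 18*d^3 + d^2*(9*a + 15) + d*(6 - 12*a) - 3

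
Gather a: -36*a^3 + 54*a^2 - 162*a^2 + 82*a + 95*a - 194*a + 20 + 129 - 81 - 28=-36*a^3 - 108*a^2 - 17*a + 40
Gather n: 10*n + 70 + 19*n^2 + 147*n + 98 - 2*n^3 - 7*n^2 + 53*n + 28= -2*n^3 + 12*n^2 + 210*n + 196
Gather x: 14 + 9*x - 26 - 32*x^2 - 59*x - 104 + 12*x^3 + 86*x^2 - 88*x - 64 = 12*x^3 + 54*x^2 - 138*x - 180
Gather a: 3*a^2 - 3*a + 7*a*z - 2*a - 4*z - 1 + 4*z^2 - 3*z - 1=3*a^2 + a*(7*z - 5) + 4*z^2 - 7*z - 2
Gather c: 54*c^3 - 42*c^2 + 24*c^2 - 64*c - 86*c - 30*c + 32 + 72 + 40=54*c^3 - 18*c^2 - 180*c + 144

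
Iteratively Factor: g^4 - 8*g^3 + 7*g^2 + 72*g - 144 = (g - 4)*(g^3 - 4*g^2 - 9*g + 36) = (g - 4)*(g + 3)*(g^2 - 7*g + 12) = (g - 4)^2*(g + 3)*(g - 3)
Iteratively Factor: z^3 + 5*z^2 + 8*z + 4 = (z + 1)*(z^2 + 4*z + 4) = (z + 1)*(z + 2)*(z + 2)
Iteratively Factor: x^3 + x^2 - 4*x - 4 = (x + 1)*(x^2 - 4) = (x + 1)*(x + 2)*(x - 2)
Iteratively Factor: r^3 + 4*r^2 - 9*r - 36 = (r + 4)*(r^2 - 9) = (r - 3)*(r + 4)*(r + 3)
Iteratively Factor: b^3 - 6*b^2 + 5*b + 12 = (b + 1)*(b^2 - 7*b + 12) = (b - 3)*(b + 1)*(b - 4)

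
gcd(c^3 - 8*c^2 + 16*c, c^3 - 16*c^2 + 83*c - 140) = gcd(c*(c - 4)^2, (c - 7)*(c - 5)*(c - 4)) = c - 4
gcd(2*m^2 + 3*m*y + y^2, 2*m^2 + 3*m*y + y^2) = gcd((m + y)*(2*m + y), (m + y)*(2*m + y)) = 2*m^2 + 3*m*y + y^2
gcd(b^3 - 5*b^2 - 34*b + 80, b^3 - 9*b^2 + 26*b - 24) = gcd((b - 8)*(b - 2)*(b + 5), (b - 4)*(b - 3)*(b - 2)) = b - 2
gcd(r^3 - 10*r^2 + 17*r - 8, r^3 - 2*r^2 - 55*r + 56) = r^2 - 9*r + 8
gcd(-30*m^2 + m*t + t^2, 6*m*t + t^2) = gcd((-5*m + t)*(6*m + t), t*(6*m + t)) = 6*m + t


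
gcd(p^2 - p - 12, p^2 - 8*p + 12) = 1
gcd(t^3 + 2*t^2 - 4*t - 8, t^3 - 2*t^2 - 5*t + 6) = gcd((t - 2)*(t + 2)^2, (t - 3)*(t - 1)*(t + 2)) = t + 2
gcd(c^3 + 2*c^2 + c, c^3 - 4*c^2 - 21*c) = c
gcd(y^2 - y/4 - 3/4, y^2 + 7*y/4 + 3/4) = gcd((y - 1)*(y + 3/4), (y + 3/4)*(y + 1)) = y + 3/4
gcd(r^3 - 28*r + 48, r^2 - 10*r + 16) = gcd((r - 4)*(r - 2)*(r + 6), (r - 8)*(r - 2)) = r - 2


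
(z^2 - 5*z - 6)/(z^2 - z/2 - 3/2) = 2*(z - 6)/(2*z - 3)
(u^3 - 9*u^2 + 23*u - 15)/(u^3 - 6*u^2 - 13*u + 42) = (u^3 - 9*u^2 + 23*u - 15)/(u^3 - 6*u^2 - 13*u + 42)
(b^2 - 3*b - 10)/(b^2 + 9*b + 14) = (b - 5)/(b + 7)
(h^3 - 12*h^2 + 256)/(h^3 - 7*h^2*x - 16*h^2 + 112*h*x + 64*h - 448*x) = (-h - 4)/(-h + 7*x)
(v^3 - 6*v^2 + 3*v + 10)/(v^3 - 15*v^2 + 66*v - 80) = (v + 1)/(v - 8)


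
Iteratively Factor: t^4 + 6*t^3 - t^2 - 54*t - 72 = (t + 3)*(t^3 + 3*t^2 - 10*t - 24) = (t + 3)*(t + 4)*(t^2 - t - 6) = (t - 3)*(t + 3)*(t + 4)*(t + 2)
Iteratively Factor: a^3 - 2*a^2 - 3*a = (a + 1)*(a^2 - 3*a) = a*(a + 1)*(a - 3)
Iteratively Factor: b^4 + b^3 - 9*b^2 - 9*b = (b + 3)*(b^3 - 2*b^2 - 3*b) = b*(b + 3)*(b^2 - 2*b - 3) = b*(b + 1)*(b + 3)*(b - 3)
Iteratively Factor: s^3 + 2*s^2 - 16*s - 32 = (s + 4)*(s^2 - 2*s - 8) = (s - 4)*(s + 4)*(s + 2)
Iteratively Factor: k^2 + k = (k)*(k + 1)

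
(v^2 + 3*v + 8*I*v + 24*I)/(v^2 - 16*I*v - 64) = (v^2 + v*(3 + 8*I) + 24*I)/(v^2 - 16*I*v - 64)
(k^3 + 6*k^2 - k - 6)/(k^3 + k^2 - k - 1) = (k + 6)/(k + 1)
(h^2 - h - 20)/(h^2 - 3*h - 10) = (h + 4)/(h + 2)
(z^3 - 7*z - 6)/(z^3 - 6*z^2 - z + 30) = (z + 1)/(z - 5)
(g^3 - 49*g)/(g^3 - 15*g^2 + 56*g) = (g + 7)/(g - 8)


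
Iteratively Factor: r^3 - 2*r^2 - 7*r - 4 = (r + 1)*(r^2 - 3*r - 4) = (r + 1)^2*(r - 4)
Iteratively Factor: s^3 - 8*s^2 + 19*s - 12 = (s - 4)*(s^2 - 4*s + 3) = (s - 4)*(s - 1)*(s - 3)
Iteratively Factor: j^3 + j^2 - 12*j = (j + 4)*(j^2 - 3*j) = (j - 3)*(j + 4)*(j)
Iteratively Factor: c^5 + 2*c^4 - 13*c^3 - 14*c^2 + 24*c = (c + 2)*(c^4 - 13*c^2 + 12*c) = (c + 2)*(c + 4)*(c^3 - 4*c^2 + 3*c) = c*(c + 2)*(c + 4)*(c^2 - 4*c + 3) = c*(c - 3)*(c + 2)*(c + 4)*(c - 1)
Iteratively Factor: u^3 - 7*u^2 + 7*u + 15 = (u - 5)*(u^2 - 2*u - 3) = (u - 5)*(u + 1)*(u - 3)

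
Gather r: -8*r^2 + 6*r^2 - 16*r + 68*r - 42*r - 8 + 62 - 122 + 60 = -2*r^2 + 10*r - 8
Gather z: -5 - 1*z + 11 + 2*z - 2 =z + 4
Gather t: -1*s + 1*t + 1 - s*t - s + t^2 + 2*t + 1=-2*s + t^2 + t*(3 - s) + 2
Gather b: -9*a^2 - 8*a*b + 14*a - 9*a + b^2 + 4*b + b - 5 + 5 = -9*a^2 + 5*a + b^2 + b*(5 - 8*a)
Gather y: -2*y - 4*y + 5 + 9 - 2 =12 - 6*y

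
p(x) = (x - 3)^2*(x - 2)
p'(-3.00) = 96.00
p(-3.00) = -180.00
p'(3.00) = 0.00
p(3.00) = 0.00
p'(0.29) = 16.61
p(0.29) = -12.56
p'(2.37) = -0.07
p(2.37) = 0.15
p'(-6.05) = 227.61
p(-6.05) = -659.32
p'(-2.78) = 88.67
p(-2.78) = -159.69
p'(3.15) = 0.37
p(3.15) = 0.03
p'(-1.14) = 43.14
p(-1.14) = -53.82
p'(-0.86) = 36.98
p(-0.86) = -42.61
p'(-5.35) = 192.47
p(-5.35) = -512.46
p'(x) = (x - 3)^2 + (x - 2)*(2*x - 6) = (x - 3)*(3*x - 7)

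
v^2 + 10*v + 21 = (v + 3)*(v + 7)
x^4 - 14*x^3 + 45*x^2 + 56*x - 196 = (x - 7)^2*(x - 2)*(x + 2)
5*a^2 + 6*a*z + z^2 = (a + z)*(5*a + z)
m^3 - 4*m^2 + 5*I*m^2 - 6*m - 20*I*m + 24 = (m - 4)*(m + 2*I)*(m + 3*I)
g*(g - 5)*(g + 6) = g^3 + g^2 - 30*g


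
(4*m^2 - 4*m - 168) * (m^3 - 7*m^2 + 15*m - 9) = 4*m^5 - 32*m^4 - 80*m^3 + 1080*m^2 - 2484*m + 1512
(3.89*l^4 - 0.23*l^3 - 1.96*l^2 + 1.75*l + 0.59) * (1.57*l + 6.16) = 6.1073*l^5 + 23.6013*l^4 - 4.494*l^3 - 9.3261*l^2 + 11.7063*l + 3.6344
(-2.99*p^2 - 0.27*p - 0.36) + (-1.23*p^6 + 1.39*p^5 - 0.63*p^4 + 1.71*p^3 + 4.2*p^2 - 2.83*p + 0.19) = -1.23*p^6 + 1.39*p^5 - 0.63*p^4 + 1.71*p^3 + 1.21*p^2 - 3.1*p - 0.17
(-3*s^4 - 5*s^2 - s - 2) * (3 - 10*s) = 30*s^5 - 9*s^4 + 50*s^3 - 5*s^2 + 17*s - 6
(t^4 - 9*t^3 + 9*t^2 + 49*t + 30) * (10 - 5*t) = -5*t^5 + 55*t^4 - 135*t^3 - 155*t^2 + 340*t + 300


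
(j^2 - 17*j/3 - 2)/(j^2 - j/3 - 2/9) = 3*(j - 6)/(3*j - 2)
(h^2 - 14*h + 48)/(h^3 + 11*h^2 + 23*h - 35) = (h^2 - 14*h + 48)/(h^3 + 11*h^2 + 23*h - 35)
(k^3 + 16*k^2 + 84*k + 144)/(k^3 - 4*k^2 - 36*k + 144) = (k^2 + 10*k + 24)/(k^2 - 10*k + 24)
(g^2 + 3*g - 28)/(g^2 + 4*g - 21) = (g - 4)/(g - 3)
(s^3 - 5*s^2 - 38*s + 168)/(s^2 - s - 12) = (s^2 - s - 42)/(s + 3)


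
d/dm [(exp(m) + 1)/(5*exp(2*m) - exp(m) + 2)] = (-(exp(m) + 1)*(10*exp(m) - 1) + 5*exp(2*m) - exp(m) + 2)*exp(m)/(5*exp(2*m) - exp(m) + 2)^2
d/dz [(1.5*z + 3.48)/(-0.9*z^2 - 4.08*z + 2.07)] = (1.35*z^2 + 6.264*z + 17.3034)/(0.81*z^4 + 7.344*z^3 + 12.9204*z^2 - 16.8912*z + 4.2849)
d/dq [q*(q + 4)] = 2*q + 4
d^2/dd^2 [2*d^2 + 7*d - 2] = 4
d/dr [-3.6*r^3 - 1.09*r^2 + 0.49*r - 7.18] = -10.8*r^2 - 2.18*r + 0.49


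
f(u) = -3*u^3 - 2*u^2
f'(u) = -9*u^2 - 4*u = u*(-9*u - 4)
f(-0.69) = 0.03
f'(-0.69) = -1.52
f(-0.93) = 0.68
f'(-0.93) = -4.06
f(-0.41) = -0.13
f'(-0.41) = 0.13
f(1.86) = -26.22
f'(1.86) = -38.58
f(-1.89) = 13.11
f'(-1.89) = -24.59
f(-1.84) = 11.92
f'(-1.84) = -23.11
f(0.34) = -0.35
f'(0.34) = -2.40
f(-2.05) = 17.44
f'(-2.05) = -29.62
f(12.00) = -5472.00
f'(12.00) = -1344.00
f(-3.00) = 63.00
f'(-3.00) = -69.00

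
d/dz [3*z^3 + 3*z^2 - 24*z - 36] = 9*z^2 + 6*z - 24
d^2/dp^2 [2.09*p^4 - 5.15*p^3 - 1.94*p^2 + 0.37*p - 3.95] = 25.08*p^2 - 30.9*p - 3.88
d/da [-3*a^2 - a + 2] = -6*a - 1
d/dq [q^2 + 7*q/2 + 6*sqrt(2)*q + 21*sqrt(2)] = 2*q + 7/2 + 6*sqrt(2)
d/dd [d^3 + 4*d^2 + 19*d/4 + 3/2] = 3*d^2 + 8*d + 19/4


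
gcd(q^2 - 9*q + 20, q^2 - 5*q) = q - 5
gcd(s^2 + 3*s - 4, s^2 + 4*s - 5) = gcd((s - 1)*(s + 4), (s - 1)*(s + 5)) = s - 1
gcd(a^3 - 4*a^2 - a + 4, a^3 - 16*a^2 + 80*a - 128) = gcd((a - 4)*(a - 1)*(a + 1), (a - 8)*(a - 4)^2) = a - 4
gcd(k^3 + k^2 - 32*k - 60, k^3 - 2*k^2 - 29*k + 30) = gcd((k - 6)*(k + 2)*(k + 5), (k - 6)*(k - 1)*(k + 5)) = k^2 - k - 30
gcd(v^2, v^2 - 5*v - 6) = 1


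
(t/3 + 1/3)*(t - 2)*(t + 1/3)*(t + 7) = t^4/3 + 19*t^3/9 - 7*t^2/3 - 17*t/3 - 14/9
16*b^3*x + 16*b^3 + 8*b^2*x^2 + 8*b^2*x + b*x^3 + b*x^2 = (4*b + x)^2*(b*x + b)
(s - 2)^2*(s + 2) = s^3 - 2*s^2 - 4*s + 8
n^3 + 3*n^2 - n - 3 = (n - 1)*(n + 1)*(n + 3)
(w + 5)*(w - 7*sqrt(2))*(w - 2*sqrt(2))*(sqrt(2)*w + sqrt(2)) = sqrt(2)*w^4 - 18*w^3 + 6*sqrt(2)*w^3 - 108*w^2 + 33*sqrt(2)*w^2 - 90*w + 168*sqrt(2)*w + 140*sqrt(2)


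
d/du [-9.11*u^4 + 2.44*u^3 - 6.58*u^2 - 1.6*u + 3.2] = -36.44*u^3 + 7.32*u^2 - 13.16*u - 1.6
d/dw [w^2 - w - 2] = 2*w - 1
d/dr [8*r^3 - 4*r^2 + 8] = 8*r*(3*r - 1)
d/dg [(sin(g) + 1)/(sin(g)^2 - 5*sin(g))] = (-cos(g) - 2/tan(g) + 5*cos(g)/sin(g)^2)/(sin(g) - 5)^2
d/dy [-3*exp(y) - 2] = -3*exp(y)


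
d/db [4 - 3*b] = -3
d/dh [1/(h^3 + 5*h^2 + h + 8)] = (-3*h^2 - 10*h - 1)/(h^3 + 5*h^2 + h + 8)^2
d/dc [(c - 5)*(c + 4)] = 2*c - 1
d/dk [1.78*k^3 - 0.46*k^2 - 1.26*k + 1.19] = 5.34*k^2 - 0.92*k - 1.26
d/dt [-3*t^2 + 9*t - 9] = 9 - 6*t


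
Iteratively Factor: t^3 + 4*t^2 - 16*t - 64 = (t + 4)*(t^2 - 16) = (t - 4)*(t + 4)*(t + 4)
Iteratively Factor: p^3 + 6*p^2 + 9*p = (p + 3)*(p^2 + 3*p) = (p + 3)^2*(p)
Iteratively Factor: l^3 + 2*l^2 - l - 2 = (l - 1)*(l^2 + 3*l + 2) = (l - 1)*(l + 2)*(l + 1)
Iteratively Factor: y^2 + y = (y)*(y + 1)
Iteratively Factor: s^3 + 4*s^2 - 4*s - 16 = (s + 4)*(s^2 - 4) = (s + 2)*(s + 4)*(s - 2)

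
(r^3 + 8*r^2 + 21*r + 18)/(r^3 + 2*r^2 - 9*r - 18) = (r + 3)/(r - 3)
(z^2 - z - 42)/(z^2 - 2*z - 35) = (z + 6)/(z + 5)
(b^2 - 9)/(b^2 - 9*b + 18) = (b + 3)/(b - 6)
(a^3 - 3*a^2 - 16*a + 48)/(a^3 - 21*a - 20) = (a^2 - 7*a + 12)/(a^2 - 4*a - 5)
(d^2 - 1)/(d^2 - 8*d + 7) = (d + 1)/(d - 7)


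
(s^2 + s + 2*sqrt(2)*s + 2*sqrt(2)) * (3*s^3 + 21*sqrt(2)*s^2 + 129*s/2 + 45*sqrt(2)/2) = 3*s^5 + 3*s^4 + 27*sqrt(2)*s^4 + 27*sqrt(2)*s^3 + 297*s^3/2 + 297*s^2/2 + 303*sqrt(2)*s^2/2 + 90*s + 303*sqrt(2)*s/2 + 90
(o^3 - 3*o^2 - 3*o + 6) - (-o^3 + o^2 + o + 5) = 2*o^3 - 4*o^2 - 4*o + 1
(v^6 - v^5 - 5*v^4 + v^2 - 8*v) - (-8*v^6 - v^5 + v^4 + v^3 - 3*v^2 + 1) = 9*v^6 - 6*v^4 - v^3 + 4*v^2 - 8*v - 1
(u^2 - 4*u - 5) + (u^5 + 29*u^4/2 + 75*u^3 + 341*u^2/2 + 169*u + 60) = u^5 + 29*u^4/2 + 75*u^3 + 343*u^2/2 + 165*u + 55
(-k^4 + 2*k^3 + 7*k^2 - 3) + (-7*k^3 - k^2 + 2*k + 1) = -k^4 - 5*k^3 + 6*k^2 + 2*k - 2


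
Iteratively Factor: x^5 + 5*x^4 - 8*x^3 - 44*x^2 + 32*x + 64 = (x - 2)*(x^4 + 7*x^3 + 6*x^2 - 32*x - 32) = (x - 2)^2*(x^3 + 9*x^2 + 24*x + 16) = (x - 2)^2*(x + 1)*(x^2 + 8*x + 16) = (x - 2)^2*(x + 1)*(x + 4)*(x + 4)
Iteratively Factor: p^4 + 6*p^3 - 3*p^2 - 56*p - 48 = (p + 4)*(p^3 + 2*p^2 - 11*p - 12) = (p + 1)*(p + 4)*(p^2 + p - 12) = (p + 1)*(p + 4)^2*(p - 3)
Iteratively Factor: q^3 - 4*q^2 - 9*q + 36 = (q - 4)*(q^2 - 9) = (q - 4)*(q - 3)*(q + 3)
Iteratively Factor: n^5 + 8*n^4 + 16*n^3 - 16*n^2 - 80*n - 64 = (n + 2)*(n^4 + 6*n^3 + 4*n^2 - 24*n - 32) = (n + 2)*(n + 4)*(n^3 + 2*n^2 - 4*n - 8) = (n - 2)*(n + 2)*(n + 4)*(n^2 + 4*n + 4) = (n - 2)*(n + 2)^2*(n + 4)*(n + 2)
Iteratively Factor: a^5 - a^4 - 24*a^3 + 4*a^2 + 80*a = (a)*(a^4 - a^3 - 24*a^2 + 4*a + 80) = a*(a - 5)*(a^3 + 4*a^2 - 4*a - 16) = a*(a - 5)*(a + 2)*(a^2 + 2*a - 8) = a*(a - 5)*(a + 2)*(a + 4)*(a - 2)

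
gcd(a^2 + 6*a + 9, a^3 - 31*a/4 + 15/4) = a + 3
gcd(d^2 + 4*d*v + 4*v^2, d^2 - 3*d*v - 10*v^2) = d + 2*v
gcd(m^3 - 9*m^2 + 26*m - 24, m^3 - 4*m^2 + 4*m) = m - 2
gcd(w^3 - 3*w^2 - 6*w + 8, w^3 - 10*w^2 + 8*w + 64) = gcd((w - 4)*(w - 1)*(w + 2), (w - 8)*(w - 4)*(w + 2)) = w^2 - 2*w - 8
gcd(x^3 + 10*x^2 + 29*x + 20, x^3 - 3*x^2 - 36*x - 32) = x^2 + 5*x + 4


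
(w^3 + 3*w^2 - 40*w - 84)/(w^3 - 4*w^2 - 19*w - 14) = (w^2 + w - 42)/(w^2 - 6*w - 7)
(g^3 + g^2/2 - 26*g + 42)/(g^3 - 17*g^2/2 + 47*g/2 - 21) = (g + 6)/(g - 3)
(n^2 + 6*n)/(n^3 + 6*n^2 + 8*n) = (n + 6)/(n^2 + 6*n + 8)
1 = 1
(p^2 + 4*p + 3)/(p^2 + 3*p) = (p + 1)/p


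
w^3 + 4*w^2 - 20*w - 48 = (w - 4)*(w + 2)*(w + 6)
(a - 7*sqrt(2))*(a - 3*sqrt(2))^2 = a^3 - 13*sqrt(2)*a^2 + 102*a - 126*sqrt(2)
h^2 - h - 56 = (h - 8)*(h + 7)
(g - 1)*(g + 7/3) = g^2 + 4*g/3 - 7/3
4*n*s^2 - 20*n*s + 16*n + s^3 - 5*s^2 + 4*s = (4*n + s)*(s - 4)*(s - 1)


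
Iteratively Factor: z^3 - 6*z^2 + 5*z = (z - 5)*(z^2 - z) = z*(z - 5)*(z - 1)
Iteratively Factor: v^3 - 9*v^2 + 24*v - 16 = (v - 4)*(v^2 - 5*v + 4) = (v - 4)*(v - 1)*(v - 4)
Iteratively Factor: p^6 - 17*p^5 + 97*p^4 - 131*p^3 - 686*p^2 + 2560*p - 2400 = (p + 3)*(p^5 - 20*p^4 + 157*p^3 - 602*p^2 + 1120*p - 800) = (p - 4)*(p + 3)*(p^4 - 16*p^3 + 93*p^2 - 230*p + 200) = (p - 5)*(p - 4)*(p + 3)*(p^3 - 11*p^2 + 38*p - 40) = (p - 5)*(p - 4)*(p - 2)*(p + 3)*(p^2 - 9*p + 20) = (p - 5)^2*(p - 4)*(p - 2)*(p + 3)*(p - 4)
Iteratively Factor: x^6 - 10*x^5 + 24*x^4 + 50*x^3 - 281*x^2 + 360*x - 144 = (x - 1)*(x^5 - 9*x^4 + 15*x^3 + 65*x^2 - 216*x + 144) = (x - 4)*(x - 1)*(x^4 - 5*x^3 - 5*x^2 + 45*x - 36) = (x - 4)^2*(x - 1)*(x^3 - x^2 - 9*x + 9) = (x - 4)^2*(x - 1)^2*(x^2 - 9) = (x - 4)^2*(x - 3)*(x - 1)^2*(x + 3)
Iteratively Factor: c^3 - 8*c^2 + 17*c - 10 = (c - 5)*(c^2 - 3*c + 2) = (c - 5)*(c - 2)*(c - 1)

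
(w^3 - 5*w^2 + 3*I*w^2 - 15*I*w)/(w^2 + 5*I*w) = (w^2 + w*(-5 + 3*I) - 15*I)/(w + 5*I)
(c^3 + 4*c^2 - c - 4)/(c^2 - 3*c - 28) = (c^2 - 1)/(c - 7)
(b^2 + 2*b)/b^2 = (b + 2)/b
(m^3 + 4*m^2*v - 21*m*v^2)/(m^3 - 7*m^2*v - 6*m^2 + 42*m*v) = (m^2 + 4*m*v - 21*v^2)/(m^2 - 7*m*v - 6*m + 42*v)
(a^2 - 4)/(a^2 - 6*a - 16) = (a - 2)/(a - 8)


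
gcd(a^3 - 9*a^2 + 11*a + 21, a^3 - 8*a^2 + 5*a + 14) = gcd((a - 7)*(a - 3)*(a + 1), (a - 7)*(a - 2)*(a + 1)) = a^2 - 6*a - 7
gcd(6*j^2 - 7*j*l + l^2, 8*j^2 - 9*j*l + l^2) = j - l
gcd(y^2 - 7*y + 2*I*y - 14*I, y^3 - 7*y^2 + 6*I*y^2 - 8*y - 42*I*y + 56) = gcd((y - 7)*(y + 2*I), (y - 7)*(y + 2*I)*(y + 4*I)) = y^2 + y*(-7 + 2*I) - 14*I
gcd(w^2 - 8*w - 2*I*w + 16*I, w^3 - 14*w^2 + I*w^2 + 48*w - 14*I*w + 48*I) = w - 8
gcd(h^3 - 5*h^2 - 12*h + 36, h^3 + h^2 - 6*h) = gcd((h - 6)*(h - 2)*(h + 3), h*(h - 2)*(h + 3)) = h^2 + h - 6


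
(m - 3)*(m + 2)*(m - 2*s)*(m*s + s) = m^4*s - 2*m^3*s^2 - 7*m^2*s + 14*m*s^2 - 6*m*s + 12*s^2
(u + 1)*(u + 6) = u^2 + 7*u + 6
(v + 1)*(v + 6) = v^2 + 7*v + 6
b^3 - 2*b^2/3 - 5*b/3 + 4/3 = (b - 1)^2*(b + 4/3)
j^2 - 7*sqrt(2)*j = j*(j - 7*sqrt(2))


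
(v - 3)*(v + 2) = v^2 - v - 6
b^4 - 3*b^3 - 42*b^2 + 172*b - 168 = (b - 6)*(b - 2)^2*(b + 7)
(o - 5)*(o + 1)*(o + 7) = o^3 + 3*o^2 - 33*o - 35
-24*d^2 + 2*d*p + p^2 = (-4*d + p)*(6*d + p)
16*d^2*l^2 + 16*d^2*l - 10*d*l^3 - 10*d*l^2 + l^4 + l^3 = l*(-8*d + l)*(-2*d + l)*(l + 1)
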